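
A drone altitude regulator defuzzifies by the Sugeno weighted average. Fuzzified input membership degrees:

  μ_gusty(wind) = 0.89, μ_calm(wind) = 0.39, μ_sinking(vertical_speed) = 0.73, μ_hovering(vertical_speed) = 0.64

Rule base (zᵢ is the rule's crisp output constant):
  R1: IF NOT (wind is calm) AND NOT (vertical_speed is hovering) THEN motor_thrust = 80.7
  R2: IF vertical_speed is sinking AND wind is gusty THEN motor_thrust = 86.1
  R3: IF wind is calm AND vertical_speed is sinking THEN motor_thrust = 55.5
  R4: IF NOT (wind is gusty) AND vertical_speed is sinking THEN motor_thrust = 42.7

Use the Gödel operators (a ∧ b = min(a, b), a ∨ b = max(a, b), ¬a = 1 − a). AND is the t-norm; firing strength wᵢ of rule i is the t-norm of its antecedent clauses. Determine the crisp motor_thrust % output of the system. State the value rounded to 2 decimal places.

R1 (z=80.7): ¬calm=1−0.39=0.61, ¬hovering=1−0.64=0.36; AND[min(a, b)] → w = 0.36
R2 (z=86.1): sinking=0.73, gusty=0.89; AND[min(a, b)] → w = 0.73
R3 (z=55.5): calm=0.39, sinking=0.73; AND[min(a, b)] → w = 0.39
R4 (z=42.7): ¬gusty=1−0.89=0.11, sinking=0.73; AND[min(a, b)] → w = 0.11
Weighted average = (0.36·80.7 + 0.73·86.1 + 0.39·55.5 + 0.11·42.7) / (0.36 + 0.73 + 0.39 + 0.11)
  = 118.2470 / 1.5900 = 74.37

74.37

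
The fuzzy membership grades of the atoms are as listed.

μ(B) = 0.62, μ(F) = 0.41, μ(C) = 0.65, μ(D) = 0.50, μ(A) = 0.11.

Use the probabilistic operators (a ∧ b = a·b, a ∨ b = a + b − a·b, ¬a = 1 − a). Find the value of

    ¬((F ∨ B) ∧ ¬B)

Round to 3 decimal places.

0.705

F ∨ B = a + b − a·b on (0.4100, 0.6200) = 0.7758
¬B = 1 − 0.6200 = 0.3800
(F ∨ B) ∧ ¬B = a·b on (0.7758, 0.3800) = 0.2948
¬((F ∨ B) ∧ ¬B) = 1 − 0.2948 = 0.7052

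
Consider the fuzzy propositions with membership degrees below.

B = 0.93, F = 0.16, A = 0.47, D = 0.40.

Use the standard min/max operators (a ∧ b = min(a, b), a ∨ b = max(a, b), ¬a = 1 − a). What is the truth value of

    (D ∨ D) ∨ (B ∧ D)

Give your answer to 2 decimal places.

D ∨ D = max(a, b) on (0.40, 0.40) = 0.40
B ∧ D = min(a, b) on (0.93, 0.40) = 0.40
(D ∨ D) ∨ (B ∧ D) = max(a, b) on (0.40, 0.40) = 0.40

0.40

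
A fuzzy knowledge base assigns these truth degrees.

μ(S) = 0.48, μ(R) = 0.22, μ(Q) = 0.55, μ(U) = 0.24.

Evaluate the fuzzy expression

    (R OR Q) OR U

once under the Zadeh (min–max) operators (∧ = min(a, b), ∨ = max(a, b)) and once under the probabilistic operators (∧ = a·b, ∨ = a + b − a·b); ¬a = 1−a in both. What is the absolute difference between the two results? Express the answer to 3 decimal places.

0.183

Under Zadeh (min–max):
  R OR Q = max(a, b) on (0.22, 0.55) = 0.55
  (R OR Q) OR U = max(a, b) on (0.55, 0.24) = 0.55
  → value = 0.5500
Under probabilistic:
  R OR Q = a + b − a·b on (0.2200, 0.5500) = 0.6490
  (R OR Q) OR U = a + b − a·b on (0.6490, 0.2400) = 0.7332
  → value = 0.7332
|0.5500 − 0.7332| = 0.183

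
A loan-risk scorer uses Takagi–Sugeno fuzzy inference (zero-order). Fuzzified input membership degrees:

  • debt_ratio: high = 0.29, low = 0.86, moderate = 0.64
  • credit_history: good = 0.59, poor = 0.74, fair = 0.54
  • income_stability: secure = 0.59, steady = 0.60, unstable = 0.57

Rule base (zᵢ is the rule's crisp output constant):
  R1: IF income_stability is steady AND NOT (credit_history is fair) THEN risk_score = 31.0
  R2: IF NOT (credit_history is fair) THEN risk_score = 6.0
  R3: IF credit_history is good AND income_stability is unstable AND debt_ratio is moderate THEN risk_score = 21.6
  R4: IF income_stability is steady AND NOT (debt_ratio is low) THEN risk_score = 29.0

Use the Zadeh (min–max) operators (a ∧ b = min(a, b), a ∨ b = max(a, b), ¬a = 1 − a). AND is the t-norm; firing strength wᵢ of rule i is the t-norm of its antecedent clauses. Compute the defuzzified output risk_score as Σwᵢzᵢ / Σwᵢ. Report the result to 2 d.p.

20.49

R1 (z=31.0): steady=0.60, ¬fair=1−0.54=0.46; AND[min(a, b)] → w = 0.46
R2 (z=6.0): ¬fair=1−0.54=0.46 → w = 0.46
R3 (z=21.6): good=0.59, unstable=0.57, moderate=0.64; AND[min(a, b)] → w = 0.57
R4 (z=29.0): steady=0.60, ¬low=1−0.86=0.14; AND[min(a, b)] → w = 0.14
Weighted average = (0.46·31.0 + 0.46·6.0 + 0.57·21.6 + 0.14·29.0) / (0.46 + 0.46 + 0.57 + 0.14)
  = 33.3920 / 1.6300 = 20.49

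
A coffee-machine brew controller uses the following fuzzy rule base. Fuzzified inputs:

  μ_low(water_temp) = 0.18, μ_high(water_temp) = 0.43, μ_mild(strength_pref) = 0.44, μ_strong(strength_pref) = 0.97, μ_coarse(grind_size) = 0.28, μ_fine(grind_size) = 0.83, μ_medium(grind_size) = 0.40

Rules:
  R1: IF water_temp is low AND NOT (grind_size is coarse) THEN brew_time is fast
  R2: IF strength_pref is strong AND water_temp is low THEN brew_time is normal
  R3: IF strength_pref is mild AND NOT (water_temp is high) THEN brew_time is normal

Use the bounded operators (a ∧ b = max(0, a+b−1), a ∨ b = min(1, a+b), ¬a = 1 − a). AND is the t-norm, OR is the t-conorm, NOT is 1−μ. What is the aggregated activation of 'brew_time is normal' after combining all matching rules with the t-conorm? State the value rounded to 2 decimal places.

R1: low=0.18, ¬coarse=1−0.28=0.72; AND[max(0, a+b−1)] → w = 0.00
R2: strong=0.97, low=0.18; AND[max(0, a+b−1)] → w = 0.15
R3: mild=0.44, ¬high=1−0.43=0.57; AND[max(0, a+b−1)] → w = 0.01
Rules with consequent 'normal': {R2, R3} → strengths 0.15, 0.01
Aggregate via t-conorm [min(1, a+b)]: 0.16

0.16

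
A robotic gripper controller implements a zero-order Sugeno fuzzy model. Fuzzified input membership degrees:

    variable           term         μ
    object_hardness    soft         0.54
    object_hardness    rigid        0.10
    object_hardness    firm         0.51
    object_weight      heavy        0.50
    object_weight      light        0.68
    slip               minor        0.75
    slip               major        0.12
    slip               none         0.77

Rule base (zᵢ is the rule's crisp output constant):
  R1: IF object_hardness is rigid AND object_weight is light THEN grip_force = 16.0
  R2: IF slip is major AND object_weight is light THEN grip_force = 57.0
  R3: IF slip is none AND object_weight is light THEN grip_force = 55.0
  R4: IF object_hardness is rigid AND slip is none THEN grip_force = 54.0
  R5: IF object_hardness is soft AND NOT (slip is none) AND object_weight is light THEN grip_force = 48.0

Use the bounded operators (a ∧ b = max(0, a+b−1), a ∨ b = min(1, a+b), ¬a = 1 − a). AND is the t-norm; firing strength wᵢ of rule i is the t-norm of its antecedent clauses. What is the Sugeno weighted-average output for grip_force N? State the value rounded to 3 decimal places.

55.000

R1 (z=16.0): rigid=0.10, light=0.68; AND[max(0, a+b−1)] → w = 0.00
R2 (z=57.0): major=0.12, light=0.68; AND[max(0, a+b−1)] → w = 0.00
R3 (z=55.0): none=0.77, light=0.68; AND[max(0, a+b−1)] → w = 0.45
R4 (z=54.0): rigid=0.10, none=0.77; AND[max(0, a+b−1)] → w = 0.00
R5 (z=48.0): soft=0.54, ¬none=1−0.77=0.23, light=0.68; AND[max(0, a+b−1)] → w = 0.00
Weighted average = (0.00·16.0 + 0.00·57.0 + 0.45·55.0 + 0.00·54.0 + 0.00·48.0) / (0.00 + 0.00 + 0.45 + 0.00 + 0.00)
  = 24.7500 / 0.4500 = 55.000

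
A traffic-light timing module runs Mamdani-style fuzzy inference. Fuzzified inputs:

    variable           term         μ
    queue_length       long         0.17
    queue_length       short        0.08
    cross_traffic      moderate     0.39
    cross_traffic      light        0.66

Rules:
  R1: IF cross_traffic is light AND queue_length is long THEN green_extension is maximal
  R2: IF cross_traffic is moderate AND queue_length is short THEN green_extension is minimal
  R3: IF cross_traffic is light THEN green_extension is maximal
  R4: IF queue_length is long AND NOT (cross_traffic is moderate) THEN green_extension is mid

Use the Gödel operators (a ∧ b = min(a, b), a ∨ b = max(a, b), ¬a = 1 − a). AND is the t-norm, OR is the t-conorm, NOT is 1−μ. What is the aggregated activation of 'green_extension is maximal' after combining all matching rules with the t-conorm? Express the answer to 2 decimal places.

0.66

R1: light=0.66, long=0.17; AND[min(a, b)] → w = 0.17
R2: moderate=0.39, short=0.08; AND[min(a, b)] → w = 0.08
R3: light=0.66 → w = 0.66
R4: long=0.17, ¬moderate=1−0.39=0.61; AND[min(a, b)] → w = 0.17
Rules with consequent 'maximal': {R1, R3} → strengths 0.17, 0.66
Aggregate via t-conorm [max(a, b)]: 0.66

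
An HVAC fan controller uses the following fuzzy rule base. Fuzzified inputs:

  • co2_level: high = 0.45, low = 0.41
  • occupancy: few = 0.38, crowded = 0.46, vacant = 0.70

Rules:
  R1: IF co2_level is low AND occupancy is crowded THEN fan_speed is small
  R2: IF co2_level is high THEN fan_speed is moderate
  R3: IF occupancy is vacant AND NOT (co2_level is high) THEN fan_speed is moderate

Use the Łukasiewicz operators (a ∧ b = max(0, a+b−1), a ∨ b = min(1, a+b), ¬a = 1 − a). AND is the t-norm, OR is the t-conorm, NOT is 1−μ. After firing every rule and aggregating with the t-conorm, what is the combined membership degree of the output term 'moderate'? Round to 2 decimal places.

0.70

R1: low=0.41, crowded=0.46; AND[max(0, a+b−1)] → w = 0.00
R2: high=0.45 → w = 0.45
R3: vacant=0.70, ¬high=1−0.45=0.55; AND[max(0, a+b−1)] → w = 0.25
Rules with consequent 'moderate': {R2, R3} → strengths 0.45, 0.25
Aggregate via t-conorm [min(1, a+b)]: 0.70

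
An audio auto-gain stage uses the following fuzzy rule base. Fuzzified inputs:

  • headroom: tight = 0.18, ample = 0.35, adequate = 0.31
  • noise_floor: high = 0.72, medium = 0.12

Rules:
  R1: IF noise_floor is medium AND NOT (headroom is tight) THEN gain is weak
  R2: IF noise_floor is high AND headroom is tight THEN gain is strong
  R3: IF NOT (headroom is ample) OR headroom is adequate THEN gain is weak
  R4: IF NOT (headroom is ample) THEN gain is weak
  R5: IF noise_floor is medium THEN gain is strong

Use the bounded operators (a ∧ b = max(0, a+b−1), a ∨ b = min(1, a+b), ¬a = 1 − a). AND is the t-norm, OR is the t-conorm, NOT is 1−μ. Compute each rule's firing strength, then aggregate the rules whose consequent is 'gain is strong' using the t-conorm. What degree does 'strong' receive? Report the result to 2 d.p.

R1: medium=0.12, ¬tight=1−0.18=0.82; AND[max(0, a+b−1)] → w = 0.00
R2: high=0.72, tight=0.18; AND[max(0, a+b−1)] → w = 0.00
R3: ¬ample=1−0.35=0.65, adequate=0.31; OR[min(1, a+b)] → w = 0.96
R4: ¬ample=1−0.35=0.65 → w = 0.65
R5: medium=0.12 → w = 0.12
Rules with consequent 'strong': {R2, R5} → strengths 0.00, 0.12
Aggregate via t-conorm [min(1, a+b)]: 0.12

0.12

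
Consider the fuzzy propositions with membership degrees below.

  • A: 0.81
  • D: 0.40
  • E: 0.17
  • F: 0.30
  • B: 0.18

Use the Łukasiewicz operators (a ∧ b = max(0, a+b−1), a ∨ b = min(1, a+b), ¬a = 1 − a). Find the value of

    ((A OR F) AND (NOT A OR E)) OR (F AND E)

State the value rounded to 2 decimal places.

0.36

A OR F = min(1, a+b) on (0.81, 0.30) = 1.00
NOT A = 1 − 0.81 = 0.19
NOT A OR E = min(1, a+b) on (0.19, 0.17) = 0.36
(A OR F) AND (NOT A OR E) = max(0, a+b−1) on (1.00, 0.36) = 0.36
F AND E = max(0, a+b−1) on (0.30, 0.17) = 0.00
((A OR F) AND (NOT A OR E)) OR (F AND E) = min(1, a+b) on (0.36, 0.00) = 0.36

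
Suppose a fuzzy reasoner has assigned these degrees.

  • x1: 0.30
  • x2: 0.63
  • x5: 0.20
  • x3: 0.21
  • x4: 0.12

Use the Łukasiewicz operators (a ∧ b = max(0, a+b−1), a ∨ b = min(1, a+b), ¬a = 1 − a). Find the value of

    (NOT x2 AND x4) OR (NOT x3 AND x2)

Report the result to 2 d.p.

NOT x2 = 1 − 0.63 = 0.37
NOT x2 AND x4 = max(0, a+b−1) on (0.37, 0.12) = 0.00
NOT x3 = 1 − 0.21 = 0.79
NOT x3 AND x2 = max(0, a+b−1) on (0.79, 0.63) = 0.42
(NOT x2 AND x4) OR (NOT x3 AND x2) = min(1, a+b) on (0.00, 0.42) = 0.42

0.42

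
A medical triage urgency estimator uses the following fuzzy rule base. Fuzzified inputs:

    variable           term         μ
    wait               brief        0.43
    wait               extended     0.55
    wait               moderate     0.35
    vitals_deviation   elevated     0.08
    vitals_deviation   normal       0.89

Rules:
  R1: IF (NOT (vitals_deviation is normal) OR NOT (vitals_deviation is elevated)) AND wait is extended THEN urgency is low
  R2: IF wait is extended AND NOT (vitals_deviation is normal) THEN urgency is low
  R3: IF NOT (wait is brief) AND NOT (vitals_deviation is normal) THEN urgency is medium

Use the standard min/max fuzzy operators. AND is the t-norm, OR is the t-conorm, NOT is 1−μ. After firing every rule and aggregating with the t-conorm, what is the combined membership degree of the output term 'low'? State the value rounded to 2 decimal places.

0.55

R1: (¬normal=1−0.89=0.11 OR ¬elevated=1−0.08=0.92) = 0.92; AND[min(a, b)] with extended=0.55 → w = 0.55
R2: extended=0.55, ¬normal=1−0.89=0.11; AND[min(a, b)] → w = 0.11
R3: ¬brief=1−0.43=0.57, ¬normal=1−0.89=0.11; AND[min(a, b)] → w = 0.11
Rules with consequent 'low': {R1, R2} → strengths 0.55, 0.11
Aggregate via t-conorm [max(a, b)]: 0.55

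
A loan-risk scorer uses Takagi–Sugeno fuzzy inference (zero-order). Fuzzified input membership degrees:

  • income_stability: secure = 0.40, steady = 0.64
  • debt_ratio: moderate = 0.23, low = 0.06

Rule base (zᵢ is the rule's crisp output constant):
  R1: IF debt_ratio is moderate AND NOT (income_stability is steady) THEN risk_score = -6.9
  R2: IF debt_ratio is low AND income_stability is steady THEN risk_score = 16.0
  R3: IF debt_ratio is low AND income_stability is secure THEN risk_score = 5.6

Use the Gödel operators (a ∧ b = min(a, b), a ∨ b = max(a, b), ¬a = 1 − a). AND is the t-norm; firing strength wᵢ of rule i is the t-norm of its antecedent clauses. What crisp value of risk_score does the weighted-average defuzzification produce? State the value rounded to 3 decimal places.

R1 (z=-6.9): moderate=0.23, ¬steady=1−0.64=0.36; AND[min(a, b)] → w = 0.23
R2 (z=16.0): low=0.06, steady=0.64; AND[min(a, b)] → w = 0.06
R3 (z=5.6): low=0.06, secure=0.40; AND[min(a, b)] → w = 0.06
Weighted average = (0.23·-6.9 + 0.06·16.0 + 0.06·5.6) / (0.23 + 0.06 + 0.06)
  = -0.2910 / 0.3500 = -0.831

-0.831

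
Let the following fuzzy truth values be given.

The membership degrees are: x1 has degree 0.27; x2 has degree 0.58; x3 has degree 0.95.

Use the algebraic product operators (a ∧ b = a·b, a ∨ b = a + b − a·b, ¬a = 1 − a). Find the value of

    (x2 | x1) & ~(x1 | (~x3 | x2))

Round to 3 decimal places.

x2 | x1 = a + b − a·b on (0.5800, 0.2700) = 0.6934
~x3 = 1 − 0.9500 = 0.0500
~x3 | x2 = a + b − a·b on (0.0500, 0.5800) = 0.6010
x1 | (~x3 | x2) = a + b − a·b on (0.2700, 0.6010) = 0.7087
~(x1 | (~x3 | x2)) = 1 − 0.7087 = 0.2913
(x2 | x1) & ~(x1 | (~x3 | x2)) = a·b on (0.6934, 0.2913) = 0.2020

0.202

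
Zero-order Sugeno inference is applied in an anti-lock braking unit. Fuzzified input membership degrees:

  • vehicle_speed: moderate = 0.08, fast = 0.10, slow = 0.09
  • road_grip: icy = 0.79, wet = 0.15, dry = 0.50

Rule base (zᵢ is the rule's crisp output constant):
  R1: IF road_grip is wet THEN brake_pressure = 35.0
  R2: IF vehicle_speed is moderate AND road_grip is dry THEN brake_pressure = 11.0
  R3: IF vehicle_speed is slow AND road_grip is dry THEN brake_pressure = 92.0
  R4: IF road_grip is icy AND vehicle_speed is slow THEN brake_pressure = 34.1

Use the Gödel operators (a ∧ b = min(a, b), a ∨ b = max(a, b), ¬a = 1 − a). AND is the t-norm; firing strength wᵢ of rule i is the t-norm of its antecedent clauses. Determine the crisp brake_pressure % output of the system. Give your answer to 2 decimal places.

42.63

R1 (z=35.0): wet=0.15 → w = 0.15
R2 (z=11.0): moderate=0.08, dry=0.50; AND[min(a, b)] → w = 0.08
R3 (z=92.0): slow=0.09, dry=0.50; AND[min(a, b)] → w = 0.09
R4 (z=34.1): icy=0.79, slow=0.09; AND[min(a, b)] → w = 0.09
Weighted average = (0.15·35.0 + 0.08·11.0 + 0.09·92.0 + 0.09·34.1) / (0.15 + 0.08 + 0.09 + 0.09)
  = 17.4790 / 0.4100 = 42.63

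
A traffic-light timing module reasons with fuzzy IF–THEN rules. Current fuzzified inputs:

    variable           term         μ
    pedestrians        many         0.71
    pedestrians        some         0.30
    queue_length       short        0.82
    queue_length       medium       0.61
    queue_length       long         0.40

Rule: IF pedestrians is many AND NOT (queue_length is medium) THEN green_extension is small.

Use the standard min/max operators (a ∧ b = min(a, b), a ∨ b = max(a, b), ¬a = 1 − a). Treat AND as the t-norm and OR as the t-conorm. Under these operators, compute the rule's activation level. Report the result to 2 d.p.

firing strength: many=0.71, ¬medium=1−0.61=0.39; AND[min(a, b)] → w = 0.39

0.39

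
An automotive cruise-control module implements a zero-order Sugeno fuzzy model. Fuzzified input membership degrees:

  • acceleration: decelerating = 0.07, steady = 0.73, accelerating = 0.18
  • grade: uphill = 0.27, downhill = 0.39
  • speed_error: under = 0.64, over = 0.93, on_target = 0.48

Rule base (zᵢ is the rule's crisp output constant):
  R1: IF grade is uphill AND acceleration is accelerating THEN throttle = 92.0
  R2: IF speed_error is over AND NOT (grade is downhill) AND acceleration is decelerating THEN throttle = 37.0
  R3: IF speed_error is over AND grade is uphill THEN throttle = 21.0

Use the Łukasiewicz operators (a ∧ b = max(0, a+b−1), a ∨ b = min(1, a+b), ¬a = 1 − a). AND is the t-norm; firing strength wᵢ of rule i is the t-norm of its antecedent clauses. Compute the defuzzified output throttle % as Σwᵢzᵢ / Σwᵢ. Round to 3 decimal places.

R1 (z=92.0): uphill=0.27, accelerating=0.18; AND[max(0, a+b−1)] → w = 0.00
R2 (z=37.0): over=0.93, ¬downhill=1−0.39=0.61, decelerating=0.07; AND[max(0, a+b−1)] → w = 0.00
R3 (z=21.0): over=0.93, uphill=0.27; AND[max(0, a+b−1)] → w = 0.20
Weighted average = (0.00·92.0 + 0.00·37.0 + 0.20·21.0) / (0.00 + 0.00 + 0.20)
  = 4.2000 / 0.2000 = 21.000

21.000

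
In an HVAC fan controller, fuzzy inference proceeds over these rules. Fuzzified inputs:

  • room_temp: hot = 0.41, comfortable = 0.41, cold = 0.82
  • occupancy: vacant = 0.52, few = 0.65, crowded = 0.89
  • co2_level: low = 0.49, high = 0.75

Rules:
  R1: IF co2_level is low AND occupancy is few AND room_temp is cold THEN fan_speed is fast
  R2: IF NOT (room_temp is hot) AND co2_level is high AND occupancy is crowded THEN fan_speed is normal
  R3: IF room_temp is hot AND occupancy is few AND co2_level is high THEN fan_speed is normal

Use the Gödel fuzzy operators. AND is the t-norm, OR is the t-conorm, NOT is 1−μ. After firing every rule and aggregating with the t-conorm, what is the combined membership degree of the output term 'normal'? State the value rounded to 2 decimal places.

0.59

R1: low=0.49, few=0.65, cold=0.82; AND[min(a, b)] → w = 0.49
R2: ¬hot=1−0.41=0.59, high=0.75, crowded=0.89; AND[min(a, b)] → w = 0.59
R3: hot=0.41, few=0.65, high=0.75; AND[min(a, b)] → w = 0.41
Rules with consequent 'normal': {R2, R3} → strengths 0.59, 0.41
Aggregate via t-conorm [max(a, b)]: 0.59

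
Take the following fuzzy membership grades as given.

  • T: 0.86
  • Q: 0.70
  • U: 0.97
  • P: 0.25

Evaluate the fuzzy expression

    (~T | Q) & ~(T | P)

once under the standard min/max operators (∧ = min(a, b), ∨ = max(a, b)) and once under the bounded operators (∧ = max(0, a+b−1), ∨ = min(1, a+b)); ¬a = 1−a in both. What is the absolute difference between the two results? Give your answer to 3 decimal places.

0.140

Under standard min/max:
  ~T = 1 − 0.86 = 0.14
  ~T | Q = max(a, b) on (0.14, 0.70) = 0.70
  T | P = max(a, b) on (0.86, 0.25) = 0.86
  ~(T | P) = 1 − 0.86 = 0.14
  (~T | Q) & ~(T | P) = min(a, b) on (0.70, 0.14) = 0.14
  → value = 0.1400
Under bounded:
  ~T = 1 − 0.86 = 0.14
  ~T | Q = min(1, a+b) on (0.14, 0.70) = 0.84
  T | P = min(1, a+b) on (0.86, 0.25) = 1.00
  ~(T | P) = 1 − 1.00 = 0.00
  (~T | Q) & ~(T | P) = max(0, a+b−1) on (0.84, 0.00) = 0.00
  → value = 0.0000
|0.1400 − 0.0000| = 0.140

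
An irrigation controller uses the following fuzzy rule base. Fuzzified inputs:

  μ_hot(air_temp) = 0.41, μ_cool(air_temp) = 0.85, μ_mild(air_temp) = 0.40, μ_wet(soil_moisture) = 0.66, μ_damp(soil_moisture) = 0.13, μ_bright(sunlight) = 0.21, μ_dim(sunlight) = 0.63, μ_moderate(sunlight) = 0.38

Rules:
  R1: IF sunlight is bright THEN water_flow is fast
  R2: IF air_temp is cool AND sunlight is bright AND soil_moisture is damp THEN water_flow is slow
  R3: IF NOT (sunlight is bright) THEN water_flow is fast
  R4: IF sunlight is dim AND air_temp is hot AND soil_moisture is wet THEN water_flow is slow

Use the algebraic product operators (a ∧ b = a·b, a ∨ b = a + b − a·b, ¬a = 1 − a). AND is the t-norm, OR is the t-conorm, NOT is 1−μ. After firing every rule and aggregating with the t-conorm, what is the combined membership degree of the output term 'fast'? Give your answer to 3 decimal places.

0.834

R1: bright=0.21 → w = 0.2100
R2: cool=0.85, bright=0.21, damp=0.13; AND[a·b] → w = 0.0232
R3: ¬bright=1−0.21=0.79 → w = 0.7900
R4: dim=0.63, hot=0.41, wet=0.66; AND[a·b] → w = 0.1705
Rules with consequent 'fast': {R1, R3} → strengths 0.2100, 0.7900
Aggregate via t-conorm [a + b − a·b]: 0.8341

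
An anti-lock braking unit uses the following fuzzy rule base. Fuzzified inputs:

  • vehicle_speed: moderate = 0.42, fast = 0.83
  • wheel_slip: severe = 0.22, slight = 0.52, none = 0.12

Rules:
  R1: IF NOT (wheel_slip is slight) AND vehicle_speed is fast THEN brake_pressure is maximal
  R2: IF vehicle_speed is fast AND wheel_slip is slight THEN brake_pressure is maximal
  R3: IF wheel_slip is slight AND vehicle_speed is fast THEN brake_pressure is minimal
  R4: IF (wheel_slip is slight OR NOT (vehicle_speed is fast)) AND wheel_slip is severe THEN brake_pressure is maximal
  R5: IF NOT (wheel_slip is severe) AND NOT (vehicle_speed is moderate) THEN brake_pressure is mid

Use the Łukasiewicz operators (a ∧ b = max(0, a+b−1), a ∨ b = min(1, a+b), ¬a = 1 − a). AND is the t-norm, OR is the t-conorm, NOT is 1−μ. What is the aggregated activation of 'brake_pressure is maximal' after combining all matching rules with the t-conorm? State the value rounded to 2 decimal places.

R1: ¬slight=1−0.52=0.48, fast=0.83; AND[max(0, a+b−1)] → w = 0.31
R2: fast=0.83, slight=0.52; AND[max(0, a+b−1)] → w = 0.35
R3: slight=0.52, fast=0.83; AND[max(0, a+b−1)] → w = 0.35
R4: (slight=0.52 OR ¬fast=1−0.83=0.17) = 0.69; AND[max(0, a+b−1)] with severe=0.22 → w = 0.00
R5: ¬severe=1−0.22=0.78, ¬moderate=1−0.42=0.58; AND[max(0, a+b−1)] → w = 0.36
Rules with consequent 'maximal': {R1, R2, R4} → strengths 0.31, 0.35, 0.00
Aggregate via t-conorm [min(1, a+b)]: 0.66

0.66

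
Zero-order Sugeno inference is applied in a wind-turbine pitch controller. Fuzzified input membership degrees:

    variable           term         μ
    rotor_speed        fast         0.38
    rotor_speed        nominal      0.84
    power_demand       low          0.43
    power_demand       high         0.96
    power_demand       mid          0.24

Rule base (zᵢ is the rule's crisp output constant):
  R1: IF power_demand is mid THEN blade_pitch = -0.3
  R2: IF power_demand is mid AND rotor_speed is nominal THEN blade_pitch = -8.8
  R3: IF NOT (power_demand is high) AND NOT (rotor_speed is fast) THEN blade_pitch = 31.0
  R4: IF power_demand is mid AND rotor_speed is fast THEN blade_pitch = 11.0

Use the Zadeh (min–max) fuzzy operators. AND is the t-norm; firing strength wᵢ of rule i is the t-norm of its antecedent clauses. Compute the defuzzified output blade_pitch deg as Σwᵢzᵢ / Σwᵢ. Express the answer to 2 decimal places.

R1 (z=-0.3): mid=0.24 → w = 0.24
R2 (z=-8.8): mid=0.24, nominal=0.84; AND[min(a, b)] → w = 0.24
R3 (z=31.0): ¬high=1−0.96=0.04, ¬fast=1−0.38=0.62; AND[min(a, b)] → w = 0.04
R4 (z=11.0): mid=0.24, fast=0.38; AND[min(a, b)] → w = 0.24
Weighted average = (0.24·-0.3 + 0.24·-8.8 + 0.04·31.0 + 0.24·11.0) / (0.24 + 0.24 + 0.04 + 0.24)
  = 1.6960 / 0.7600 = 2.23

2.23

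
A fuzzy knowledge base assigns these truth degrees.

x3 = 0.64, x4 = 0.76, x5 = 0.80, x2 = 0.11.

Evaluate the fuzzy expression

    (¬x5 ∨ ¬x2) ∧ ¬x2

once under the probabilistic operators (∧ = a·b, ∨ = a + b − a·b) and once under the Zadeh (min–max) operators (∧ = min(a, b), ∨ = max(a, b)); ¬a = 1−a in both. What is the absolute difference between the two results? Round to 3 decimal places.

0.078

Under probabilistic:
  ¬x5 = 1 − 0.8000 = 0.2000
  ¬x2 = 1 − 0.1100 = 0.8900
  ¬x5 ∨ ¬x2 = a + b − a·b on (0.2000, 0.8900) = 0.9120
  ¬x2 = 1 − 0.1100 = 0.8900
  (¬x5 ∨ ¬x2) ∧ ¬x2 = a·b on (0.9120, 0.8900) = 0.8117
  → value = 0.8117
Under Zadeh (min–max):
  ¬x5 = 1 − 0.80 = 0.20
  ¬x2 = 1 − 0.11 = 0.89
  ¬x5 ∨ ¬x2 = max(a, b) on (0.20, 0.89) = 0.89
  ¬x2 = 1 − 0.11 = 0.89
  (¬x5 ∨ ¬x2) ∧ ¬x2 = min(a, b) on (0.89, 0.89) = 0.89
  → value = 0.8900
|0.8117 − 0.8900| = 0.078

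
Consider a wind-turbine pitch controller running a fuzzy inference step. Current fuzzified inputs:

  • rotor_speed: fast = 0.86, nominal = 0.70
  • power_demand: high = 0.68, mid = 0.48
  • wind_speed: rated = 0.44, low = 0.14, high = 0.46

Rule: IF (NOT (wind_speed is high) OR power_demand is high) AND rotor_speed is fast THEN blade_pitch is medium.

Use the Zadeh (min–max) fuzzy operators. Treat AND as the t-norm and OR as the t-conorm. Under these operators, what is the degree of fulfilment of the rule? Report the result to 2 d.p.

0.68

firing strength: (¬high=1−0.46=0.54 OR high=0.68) = 0.68; AND[min(a, b)] with fast=0.86 → w = 0.68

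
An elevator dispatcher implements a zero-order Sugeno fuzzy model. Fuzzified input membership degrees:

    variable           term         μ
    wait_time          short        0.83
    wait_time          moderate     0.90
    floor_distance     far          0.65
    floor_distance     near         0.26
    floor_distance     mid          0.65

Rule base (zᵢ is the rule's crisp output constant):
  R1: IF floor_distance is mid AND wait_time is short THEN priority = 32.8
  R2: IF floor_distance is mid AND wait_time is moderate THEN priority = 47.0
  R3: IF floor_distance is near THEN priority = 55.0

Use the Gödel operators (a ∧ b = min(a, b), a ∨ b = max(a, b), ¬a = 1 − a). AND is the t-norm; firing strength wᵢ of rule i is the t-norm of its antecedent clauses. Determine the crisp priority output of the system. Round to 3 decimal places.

42.417

R1 (z=32.8): mid=0.65, short=0.83; AND[min(a, b)] → w = 0.65
R2 (z=47.0): mid=0.65, moderate=0.90; AND[min(a, b)] → w = 0.65
R3 (z=55.0): near=0.26 → w = 0.26
Weighted average = (0.65·32.8 + 0.65·47.0 + 0.26·55.0) / (0.65 + 0.65 + 0.26)
  = 66.1700 / 1.5600 = 42.417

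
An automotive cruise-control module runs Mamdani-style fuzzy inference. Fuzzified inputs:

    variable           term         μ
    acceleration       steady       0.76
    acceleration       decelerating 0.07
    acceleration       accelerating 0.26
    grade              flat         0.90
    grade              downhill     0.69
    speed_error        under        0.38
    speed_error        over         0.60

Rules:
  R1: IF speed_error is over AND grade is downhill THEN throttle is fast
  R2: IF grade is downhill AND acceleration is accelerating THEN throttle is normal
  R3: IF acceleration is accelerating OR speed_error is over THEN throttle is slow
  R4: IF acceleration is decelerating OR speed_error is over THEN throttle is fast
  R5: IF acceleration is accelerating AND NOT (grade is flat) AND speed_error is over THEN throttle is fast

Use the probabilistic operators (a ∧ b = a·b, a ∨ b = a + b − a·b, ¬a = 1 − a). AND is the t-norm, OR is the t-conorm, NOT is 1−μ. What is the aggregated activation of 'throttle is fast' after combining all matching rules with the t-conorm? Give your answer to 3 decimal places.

0.785

R1: over=0.60, downhill=0.69; AND[a·b] → w = 0.4140
R2: downhill=0.69, accelerating=0.26; AND[a·b] → w = 0.1794
R3: accelerating=0.26, over=0.60; OR[a + b − a·b] → w = 0.7040
R4: decelerating=0.07, over=0.60; OR[a + b − a·b] → w = 0.6280
R5: accelerating=0.26, ¬flat=1−0.90=0.10, over=0.60; AND[a·b] → w = 0.0156
Rules with consequent 'fast': {R1, R4, R5} → strengths 0.4140, 0.6280, 0.0156
Aggregate via t-conorm [a + b − a·b]: 0.7854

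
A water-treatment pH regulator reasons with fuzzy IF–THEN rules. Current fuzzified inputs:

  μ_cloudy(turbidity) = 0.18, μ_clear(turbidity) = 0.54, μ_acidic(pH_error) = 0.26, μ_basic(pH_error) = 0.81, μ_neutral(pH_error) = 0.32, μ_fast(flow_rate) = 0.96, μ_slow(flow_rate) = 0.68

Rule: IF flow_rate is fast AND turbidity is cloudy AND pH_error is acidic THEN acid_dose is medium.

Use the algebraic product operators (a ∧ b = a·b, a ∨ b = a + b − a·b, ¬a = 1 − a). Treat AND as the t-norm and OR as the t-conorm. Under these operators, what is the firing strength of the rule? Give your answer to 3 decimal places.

firing strength: fast=0.96, cloudy=0.18, acidic=0.26; AND[a·b] → w = 0.0449

0.045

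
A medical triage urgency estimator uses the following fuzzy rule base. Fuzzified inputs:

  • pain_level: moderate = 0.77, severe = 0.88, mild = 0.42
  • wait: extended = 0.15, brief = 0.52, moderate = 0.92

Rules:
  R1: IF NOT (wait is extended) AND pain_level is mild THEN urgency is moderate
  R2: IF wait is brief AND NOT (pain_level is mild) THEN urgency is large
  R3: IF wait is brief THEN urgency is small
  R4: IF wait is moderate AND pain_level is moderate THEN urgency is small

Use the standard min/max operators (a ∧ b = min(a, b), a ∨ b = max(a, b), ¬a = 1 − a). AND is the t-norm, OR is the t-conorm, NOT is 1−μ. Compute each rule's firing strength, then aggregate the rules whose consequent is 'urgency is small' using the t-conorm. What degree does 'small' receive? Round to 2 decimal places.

0.77

R1: ¬extended=1−0.15=0.85, mild=0.42; AND[min(a, b)] → w = 0.42
R2: brief=0.52, ¬mild=1−0.42=0.58; AND[min(a, b)] → w = 0.52
R3: brief=0.52 → w = 0.52
R4: moderate=0.92, moderate=0.77; AND[min(a, b)] → w = 0.77
Rules with consequent 'small': {R3, R4} → strengths 0.52, 0.77
Aggregate via t-conorm [max(a, b)]: 0.77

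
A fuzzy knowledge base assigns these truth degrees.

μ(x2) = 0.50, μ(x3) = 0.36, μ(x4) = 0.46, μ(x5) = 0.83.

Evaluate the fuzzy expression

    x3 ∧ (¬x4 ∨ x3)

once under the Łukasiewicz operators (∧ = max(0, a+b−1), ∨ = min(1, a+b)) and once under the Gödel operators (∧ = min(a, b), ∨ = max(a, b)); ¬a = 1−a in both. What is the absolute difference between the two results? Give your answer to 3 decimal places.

Under Łukasiewicz:
  ¬x4 = 1 − 0.46 = 0.54
  ¬x4 ∨ x3 = min(1, a+b) on (0.54, 0.36) = 0.90
  x3 ∧ (¬x4 ∨ x3) = max(0, a+b−1) on (0.36, 0.90) = 0.26
  → value = 0.2600
Under Gödel:
  ¬x4 = 1 − 0.46 = 0.54
  ¬x4 ∨ x3 = max(a, b) on (0.54, 0.36) = 0.54
  x3 ∧ (¬x4 ∨ x3) = min(a, b) on (0.36, 0.54) = 0.36
  → value = 0.3600
|0.2600 − 0.3600| = 0.100

0.100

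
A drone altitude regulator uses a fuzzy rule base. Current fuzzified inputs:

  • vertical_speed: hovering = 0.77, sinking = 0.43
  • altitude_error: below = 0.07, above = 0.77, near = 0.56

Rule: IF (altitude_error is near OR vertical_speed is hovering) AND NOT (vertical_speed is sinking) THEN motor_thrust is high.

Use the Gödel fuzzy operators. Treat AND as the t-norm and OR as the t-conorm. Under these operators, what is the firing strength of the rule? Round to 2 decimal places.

0.57

firing strength: (near=0.56 OR hovering=0.77) = 0.77; AND[min(a, b)] with ¬sinking=1−0.43=0.57 → w = 0.57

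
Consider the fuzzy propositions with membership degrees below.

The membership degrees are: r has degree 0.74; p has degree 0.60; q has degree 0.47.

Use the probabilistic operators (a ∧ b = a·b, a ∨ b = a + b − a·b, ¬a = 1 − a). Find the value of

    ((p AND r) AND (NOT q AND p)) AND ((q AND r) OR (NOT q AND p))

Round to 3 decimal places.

0.078

p AND r = a·b on (0.6000, 0.7400) = 0.4440
NOT q = 1 − 0.4700 = 0.5300
NOT q AND p = a·b on (0.5300, 0.6000) = 0.3180
(p AND r) AND (NOT q AND p) = a·b on (0.4440, 0.3180) = 0.1412
q AND r = a·b on (0.4700, 0.7400) = 0.3478
NOT q = 1 − 0.4700 = 0.5300
NOT q AND p = a·b on (0.5300, 0.6000) = 0.3180
(q AND r) OR (NOT q AND p) = a + b − a·b on (0.3478, 0.3180) = 0.5552
((p AND r) AND (NOT q AND p)) AND ((q AND r) OR (NOT q AND p)) = a·b on (0.1412, 0.5552) = 0.0784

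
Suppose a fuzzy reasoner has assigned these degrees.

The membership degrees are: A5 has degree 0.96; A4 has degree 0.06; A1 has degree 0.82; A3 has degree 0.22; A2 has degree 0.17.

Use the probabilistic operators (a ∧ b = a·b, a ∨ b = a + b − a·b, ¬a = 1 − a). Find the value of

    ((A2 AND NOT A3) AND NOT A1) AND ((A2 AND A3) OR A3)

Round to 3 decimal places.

NOT A3 = 1 − 0.2200 = 0.7800
A2 AND NOT A3 = a·b on (0.1700, 0.7800) = 0.1326
NOT A1 = 1 − 0.8200 = 0.1800
(A2 AND NOT A3) AND NOT A1 = a·b on (0.1326, 0.1800) = 0.0239
A2 AND A3 = a·b on (0.1700, 0.2200) = 0.0374
(A2 AND A3) OR A3 = a + b − a·b on (0.0374, 0.2200) = 0.2492
((A2 AND NOT A3) AND NOT A1) AND ((A2 AND A3) OR A3) = a·b on (0.0239, 0.2492) = 0.0059

0.006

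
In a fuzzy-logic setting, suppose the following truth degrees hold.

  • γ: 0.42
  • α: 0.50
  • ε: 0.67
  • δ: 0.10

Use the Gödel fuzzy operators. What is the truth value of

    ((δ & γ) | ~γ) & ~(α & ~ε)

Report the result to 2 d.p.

δ & γ = min(a, b) on (0.10, 0.42) = 0.10
~γ = 1 − 0.42 = 0.58
(δ & γ) | ~γ = max(a, b) on (0.10, 0.58) = 0.58
~ε = 1 − 0.67 = 0.33
α & ~ε = min(a, b) on (0.50, 0.33) = 0.33
~(α & ~ε) = 1 − 0.33 = 0.67
((δ & γ) | ~γ) & ~(α & ~ε) = min(a, b) on (0.58, 0.67) = 0.58

0.58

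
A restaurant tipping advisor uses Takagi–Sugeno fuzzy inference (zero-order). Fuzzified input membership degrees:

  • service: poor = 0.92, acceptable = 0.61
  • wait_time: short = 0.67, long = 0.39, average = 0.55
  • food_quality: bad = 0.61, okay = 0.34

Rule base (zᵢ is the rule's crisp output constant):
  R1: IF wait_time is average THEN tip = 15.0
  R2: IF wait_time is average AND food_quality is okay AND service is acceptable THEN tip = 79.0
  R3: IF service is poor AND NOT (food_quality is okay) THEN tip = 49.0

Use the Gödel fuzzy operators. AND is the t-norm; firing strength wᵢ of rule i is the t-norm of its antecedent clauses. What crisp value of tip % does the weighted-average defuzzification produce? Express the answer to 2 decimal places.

R1 (z=15.0): average=0.55 → w = 0.55
R2 (z=79.0): average=0.55, okay=0.34, acceptable=0.61; AND[min(a, b)] → w = 0.34
R3 (z=49.0): poor=0.92, ¬okay=1−0.34=0.66; AND[min(a, b)] → w = 0.66
Weighted average = (0.55·15.0 + 0.34·79.0 + 0.66·49.0) / (0.55 + 0.34 + 0.66)
  = 67.4500 / 1.5500 = 43.52

43.52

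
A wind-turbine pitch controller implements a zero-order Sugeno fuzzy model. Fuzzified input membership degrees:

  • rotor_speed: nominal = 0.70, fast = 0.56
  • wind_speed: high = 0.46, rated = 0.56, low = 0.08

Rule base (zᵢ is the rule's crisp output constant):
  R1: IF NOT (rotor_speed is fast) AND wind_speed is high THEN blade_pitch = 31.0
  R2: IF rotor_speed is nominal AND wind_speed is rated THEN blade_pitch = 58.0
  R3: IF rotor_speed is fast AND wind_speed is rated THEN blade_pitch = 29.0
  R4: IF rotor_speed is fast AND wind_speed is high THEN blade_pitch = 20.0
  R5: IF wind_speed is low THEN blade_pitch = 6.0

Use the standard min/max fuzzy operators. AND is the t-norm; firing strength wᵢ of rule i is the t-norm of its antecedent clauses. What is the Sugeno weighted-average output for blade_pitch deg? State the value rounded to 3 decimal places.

34.305

R1 (z=31.0): ¬fast=1−0.56=0.44, high=0.46; AND[min(a, b)] → w = 0.44
R2 (z=58.0): nominal=0.70, rated=0.56; AND[min(a, b)] → w = 0.56
R3 (z=29.0): fast=0.56, rated=0.56; AND[min(a, b)] → w = 0.56
R4 (z=20.0): fast=0.56, high=0.46; AND[min(a, b)] → w = 0.46
R5 (z=6.0): low=0.08 → w = 0.08
Weighted average = (0.44·31.0 + 0.56·58.0 + 0.56·29.0 + 0.46·20.0 + 0.08·6.0) / (0.44 + 0.56 + 0.56 + 0.46 + 0.08)
  = 72.0400 / 2.1000 = 34.305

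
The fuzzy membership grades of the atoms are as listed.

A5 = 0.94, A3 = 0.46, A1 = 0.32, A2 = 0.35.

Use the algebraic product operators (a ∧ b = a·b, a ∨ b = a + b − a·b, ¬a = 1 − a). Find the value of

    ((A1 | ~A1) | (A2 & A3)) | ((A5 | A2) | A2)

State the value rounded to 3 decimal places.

~A1 = 1 − 0.3200 = 0.6800
A1 | ~A1 = a + b − a·b on (0.3200, 0.6800) = 0.7824
A2 & A3 = a·b on (0.3500, 0.4600) = 0.1610
(A1 | ~A1) | (A2 & A3) = a + b − a·b on (0.7824, 0.1610) = 0.8174
A5 | A2 = a + b − a·b on (0.9400, 0.3500) = 0.9610
(A5 | A2) | A2 = a + b − a·b on (0.9610, 0.3500) = 0.9747
((A1 | ~A1) | (A2 & A3)) | ((A5 | A2) | A2) = a + b − a·b on (0.8174, 0.9747) = 0.9954

0.995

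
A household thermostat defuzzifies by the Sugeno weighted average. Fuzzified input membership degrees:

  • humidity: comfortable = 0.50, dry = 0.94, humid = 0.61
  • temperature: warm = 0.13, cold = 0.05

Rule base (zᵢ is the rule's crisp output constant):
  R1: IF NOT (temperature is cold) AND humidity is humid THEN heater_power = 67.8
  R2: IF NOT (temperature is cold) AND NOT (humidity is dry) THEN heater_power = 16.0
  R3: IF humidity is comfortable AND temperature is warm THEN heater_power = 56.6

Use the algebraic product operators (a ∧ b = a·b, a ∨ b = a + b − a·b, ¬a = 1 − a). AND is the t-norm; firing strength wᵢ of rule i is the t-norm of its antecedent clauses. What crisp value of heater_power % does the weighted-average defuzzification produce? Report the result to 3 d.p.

62.553

R1 (z=67.8): ¬cold=1−0.05=0.95, humid=0.61; AND[a·b] → w = 0.5795
R2 (z=16.0): ¬cold=1−0.05=0.95, ¬dry=1−0.94=0.06; AND[a·b] → w = 0.0570
R3 (z=56.6): comfortable=0.50, warm=0.13; AND[a·b] → w = 0.0650
Weighted average = (0.5795·67.8 + 0.0570·16.0 + 0.0650·56.6) / (0.5795 + 0.0570 + 0.0650)
  = 43.8811 / 0.7015 = 62.553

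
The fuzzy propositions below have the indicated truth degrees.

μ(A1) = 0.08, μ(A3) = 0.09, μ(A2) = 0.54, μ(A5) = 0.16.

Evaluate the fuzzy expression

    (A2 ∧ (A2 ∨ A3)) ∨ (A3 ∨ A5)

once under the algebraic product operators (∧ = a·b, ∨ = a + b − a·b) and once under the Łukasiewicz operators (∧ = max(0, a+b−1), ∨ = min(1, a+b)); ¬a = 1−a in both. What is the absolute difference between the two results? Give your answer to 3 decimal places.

Under algebraic product:
  A2 ∨ A3 = a + b − a·b on (0.5400, 0.0900) = 0.5814
  A2 ∧ (A2 ∨ A3) = a·b on (0.5400, 0.5814) = 0.3140
  A3 ∨ A5 = a + b − a·b on (0.0900, 0.1600) = 0.2356
  (A2 ∧ (A2 ∨ A3)) ∨ (A3 ∨ A5) = a + b − a·b on (0.3140, 0.2356) = 0.4756
  → value = 0.4756
Under Łukasiewicz:
  A2 ∨ A3 = min(1, a+b) on (0.54, 0.09) = 0.63
  A2 ∧ (A2 ∨ A3) = max(0, a+b−1) on (0.54, 0.63) = 0.17
  A3 ∨ A5 = min(1, a+b) on (0.09, 0.16) = 0.25
  (A2 ∧ (A2 ∨ A3)) ∨ (A3 ∨ A5) = min(1, a+b) on (0.17, 0.25) = 0.42
  → value = 0.4200
|0.4756 − 0.4200| = 0.056

0.056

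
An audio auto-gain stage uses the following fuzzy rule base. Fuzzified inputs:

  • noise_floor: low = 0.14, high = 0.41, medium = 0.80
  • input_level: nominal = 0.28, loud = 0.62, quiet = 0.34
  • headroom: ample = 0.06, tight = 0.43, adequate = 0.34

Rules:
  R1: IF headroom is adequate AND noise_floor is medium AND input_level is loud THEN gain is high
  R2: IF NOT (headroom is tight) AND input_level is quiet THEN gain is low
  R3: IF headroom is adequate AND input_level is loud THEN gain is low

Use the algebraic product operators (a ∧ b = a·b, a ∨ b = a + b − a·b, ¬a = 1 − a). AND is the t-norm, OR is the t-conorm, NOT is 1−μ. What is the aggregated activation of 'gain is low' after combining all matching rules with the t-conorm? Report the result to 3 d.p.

R1: adequate=0.34, medium=0.80, loud=0.62; AND[a·b] → w = 0.1686
R2: ¬tight=1−0.43=0.57, quiet=0.34; AND[a·b] → w = 0.1938
R3: adequate=0.34, loud=0.62; AND[a·b] → w = 0.2108
Rules with consequent 'low': {R2, R3} → strengths 0.1938, 0.2108
Aggregate via t-conorm [a + b − a·b]: 0.3637

0.364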